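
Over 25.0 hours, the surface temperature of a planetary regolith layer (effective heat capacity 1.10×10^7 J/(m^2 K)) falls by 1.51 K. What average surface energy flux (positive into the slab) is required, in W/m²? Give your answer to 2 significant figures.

Areal heat capacity C = 1.10×10^7 J/(m^2 K) (given).
Required heat per unit area: Q = C ΔT = 1.10×10^7 × -1.51 = -1.66×10^7 J/m².
Flux F = Q / Δt = -1.66×10^7 / 90000 s = -185 W/m².

-180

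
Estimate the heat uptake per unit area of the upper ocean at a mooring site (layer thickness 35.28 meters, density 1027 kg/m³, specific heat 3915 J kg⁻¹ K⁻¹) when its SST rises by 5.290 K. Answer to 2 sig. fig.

7.5×10^8

Areal heat capacity C = ρ c_p D = 1027 × 3915 × 35.28 = 1.42×10^8 J/(m²·K).
ΔQ = C ΔT = 1.42×10^8 × 5.290 = 7.50×10^8 J/m².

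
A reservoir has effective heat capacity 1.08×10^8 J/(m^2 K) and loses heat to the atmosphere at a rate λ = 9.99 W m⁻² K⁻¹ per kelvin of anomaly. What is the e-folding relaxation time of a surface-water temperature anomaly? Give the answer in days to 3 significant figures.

125 days

Areal heat capacity C = 1.08×10^8 J/(m^2 K) (given).
Relaxation time τ = C / λ = 1.08×10^8 / 9.99 = 1.08×10^7 s.
In days: 1.08×10^7 s / (86400 s/day) = 125 days.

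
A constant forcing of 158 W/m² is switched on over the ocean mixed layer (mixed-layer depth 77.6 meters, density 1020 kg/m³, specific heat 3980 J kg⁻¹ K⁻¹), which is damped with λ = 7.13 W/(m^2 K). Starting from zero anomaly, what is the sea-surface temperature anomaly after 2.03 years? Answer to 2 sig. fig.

Areal heat capacity C = ρ c_p D = 1020 × 3980 × 77.6 = 3.15×10^8 J m⁻² K⁻¹.
τ = C / λ = 3.15×10^8 / 7.13 = 4.42×10^7 s.
Equilibrium anomaly ΔT_eq = F / λ = 158 / 7.13 = 22.2 K.
t = 2.03 years = 6.41×10^7 s, so t/τ = 1.45.
ΔT(t) = ΔT_eq (1 − e^(−t/τ)) = 22.2 × (1 − e^−1.45) = 17.0 K.

17 K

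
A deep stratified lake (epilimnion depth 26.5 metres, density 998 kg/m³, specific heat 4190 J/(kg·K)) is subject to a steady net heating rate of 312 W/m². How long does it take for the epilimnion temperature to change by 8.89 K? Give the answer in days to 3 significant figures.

Areal heat capacity C = ρ c_p D = 998 × 4190 × 26.5 = 1.11×10^8 J/(m^2 K).
Time required: Δt = C ΔT / F = 1.11×10^8 × 8.89 / 312 = 3.16×10^6 s.
In days: 3.16×10^6 s / (86400 s/day) = 36.5 days.

36.5 days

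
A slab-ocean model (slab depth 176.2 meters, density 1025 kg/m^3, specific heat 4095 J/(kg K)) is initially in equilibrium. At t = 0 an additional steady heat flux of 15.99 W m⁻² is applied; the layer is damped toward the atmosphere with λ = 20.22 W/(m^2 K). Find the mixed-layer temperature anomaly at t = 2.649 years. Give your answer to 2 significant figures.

0.71 K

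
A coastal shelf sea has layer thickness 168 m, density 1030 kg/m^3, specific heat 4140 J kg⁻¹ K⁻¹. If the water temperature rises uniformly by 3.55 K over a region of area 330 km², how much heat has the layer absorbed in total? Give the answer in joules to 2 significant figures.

8.4×10^17 J

Areal heat capacity C = ρ c_p D = 1030 × 4140 × 168 = 7.16×10^8 J/(m^2 K).
Heat per unit area: q = C ΔT = 7.16×10^8 × 3.55 = 2.54×10^9 J/m².
Total heat: Q = q × A = 2.54×10^9 × (330 × 10⁶ m²) = 8.39×10^17 J.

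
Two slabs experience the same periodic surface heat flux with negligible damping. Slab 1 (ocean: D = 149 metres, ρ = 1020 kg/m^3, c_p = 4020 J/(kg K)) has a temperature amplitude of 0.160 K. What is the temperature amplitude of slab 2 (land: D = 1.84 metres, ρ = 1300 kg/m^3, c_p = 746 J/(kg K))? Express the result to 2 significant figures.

55 K

C_ocean = 6.11×10^8 J/(m²·K); C_land = 1.78×10^6 J/(m²·K).
A ∝ 1/C ⇒ A_land = A_ocean × C_ocean/C_land = 0.160 × 342 = 54.8 K.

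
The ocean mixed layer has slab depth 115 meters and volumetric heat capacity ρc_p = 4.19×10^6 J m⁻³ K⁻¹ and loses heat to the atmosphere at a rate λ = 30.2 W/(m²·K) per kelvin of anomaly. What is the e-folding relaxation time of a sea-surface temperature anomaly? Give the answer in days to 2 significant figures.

180 days

Areal heat capacity C = ρc_p × D = 4.19×10^6 × 115 = 4.82×10^8 J m⁻² K⁻¹.
Relaxation time τ = C / λ = 4.82×10^8 / 30.2 = 1.60×10^7 s.
In days: 1.60×10^7 s / (86400 s/day) = 185 days.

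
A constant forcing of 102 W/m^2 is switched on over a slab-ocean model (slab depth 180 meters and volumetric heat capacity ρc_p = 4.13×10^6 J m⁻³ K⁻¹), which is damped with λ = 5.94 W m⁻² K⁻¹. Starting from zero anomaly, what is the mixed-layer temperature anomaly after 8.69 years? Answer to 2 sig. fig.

15 K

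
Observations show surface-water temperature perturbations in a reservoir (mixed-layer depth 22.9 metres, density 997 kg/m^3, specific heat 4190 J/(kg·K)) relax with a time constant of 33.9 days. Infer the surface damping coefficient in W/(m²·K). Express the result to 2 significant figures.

33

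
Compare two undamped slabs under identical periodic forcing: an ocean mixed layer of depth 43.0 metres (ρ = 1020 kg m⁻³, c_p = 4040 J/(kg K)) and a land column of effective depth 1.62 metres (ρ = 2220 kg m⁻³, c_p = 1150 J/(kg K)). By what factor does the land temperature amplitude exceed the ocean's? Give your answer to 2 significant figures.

C_ocean = 1020 × 4040 × 43.0 = 1.77×10^8 J/(m²·K).
C_land = 2220 × 1150 × 1.62 = 4.14×10^6 J/(m²·K).
Undamped amplitude ∝ 1/C, so A_land/A_ocean = C_ocean/C_land = 42.8.

43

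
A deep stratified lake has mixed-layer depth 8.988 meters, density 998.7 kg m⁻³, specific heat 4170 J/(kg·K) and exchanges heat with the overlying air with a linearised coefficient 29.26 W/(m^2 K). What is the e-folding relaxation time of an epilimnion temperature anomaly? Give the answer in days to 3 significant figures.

14.8 days

Areal heat capacity C = ρ c_p D = 998.7 × 4170 × 8.988 = 3.74×10^7 J m⁻² K⁻¹.
Relaxation time τ = C / λ = 3.74×10^7 / 29.26 = 1.28×10^6 s.
In days: 1.28×10^6 s / (86400 s/day) = 14.8 days.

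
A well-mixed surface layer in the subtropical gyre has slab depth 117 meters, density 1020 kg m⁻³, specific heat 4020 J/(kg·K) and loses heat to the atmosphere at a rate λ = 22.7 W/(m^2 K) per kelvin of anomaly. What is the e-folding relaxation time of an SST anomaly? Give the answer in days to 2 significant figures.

240 days

Areal heat capacity C = ρ c_p D = 1020 × 4020 × 117 = 4.80×10^8 J/(m^2 K).
Relaxation time τ = C / λ = 4.80×10^8 / 22.7 = 2.11×10^7 s.
In days: 2.11×10^7 s / (86400 s/day) = 245 days.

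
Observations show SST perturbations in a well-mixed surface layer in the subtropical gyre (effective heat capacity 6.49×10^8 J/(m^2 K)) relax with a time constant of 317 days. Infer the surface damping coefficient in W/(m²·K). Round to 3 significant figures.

23.7

Areal heat capacity C = 6.49×10^8 J/(m^2 K) (given).
τ = 317 days = 2.74×10^7 s.
λ = C / τ = 6.49×10^8 / 2.74×10^7 = 23.7 W/(m²·K).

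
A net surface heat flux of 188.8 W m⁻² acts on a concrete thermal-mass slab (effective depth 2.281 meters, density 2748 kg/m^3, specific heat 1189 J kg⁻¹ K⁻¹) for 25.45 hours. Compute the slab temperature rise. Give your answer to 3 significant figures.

2.32 K

Areal heat capacity C = ρ c_p D = 2748 × 1189 × 2.281 = 7.45×10^6 J/(m²·K).
Net heat input Q = F Δt = 188.8 × (25.45 hours × 3600 s/hour) = 1.73×10^7 J/m².
ΔT = Q / C = 1.73×10^7 / 7.45×10^6 = 2.32 K.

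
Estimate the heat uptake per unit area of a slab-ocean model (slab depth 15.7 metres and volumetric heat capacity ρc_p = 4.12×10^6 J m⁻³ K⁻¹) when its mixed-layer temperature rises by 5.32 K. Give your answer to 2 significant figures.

3.4×10^8

Areal heat capacity C = ρc_p × D = 4.12×10^6 × 15.7 = 6.47×10^7 J/(m²·K).
ΔQ = C ΔT = 6.47×10^7 × 5.32 = 3.44×10^8 J/m².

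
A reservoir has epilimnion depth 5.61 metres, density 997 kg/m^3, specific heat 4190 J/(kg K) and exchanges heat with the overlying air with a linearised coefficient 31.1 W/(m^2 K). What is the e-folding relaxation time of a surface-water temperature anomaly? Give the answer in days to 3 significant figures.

Areal heat capacity C = ρ c_p D = 997 × 4190 × 5.61 = 2.34×10^7 J m⁻² K⁻¹.
Relaxation time τ = C / λ = 2.34×10^7 / 31.1 = 7.54×10^5 s.
In days: 7.54×10^5 s / (86400 s/day) = 8.72 days.

8.72 days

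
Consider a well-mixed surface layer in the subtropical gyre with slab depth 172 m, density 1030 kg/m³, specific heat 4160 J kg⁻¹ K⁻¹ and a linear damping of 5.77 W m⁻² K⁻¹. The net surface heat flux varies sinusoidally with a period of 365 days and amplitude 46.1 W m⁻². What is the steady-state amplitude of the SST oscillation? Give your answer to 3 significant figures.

0.314 K

Areal heat capacity C = ρ c_p D = 1030 × 4160 × 172 = 7.37×10^8 J/(m²·K).
Angular frequency ω = 2π / T = 2π / 3.15×10^7 s = 1.99×10^-7 s⁻¹.
√((Cω)² + λ²) = √((147)² + 5.77²) = 147 W/(m²·K).
Amplitude A = F₀ / √((Cω)²+λ²) = 46.1 / 147 = 0.314 K.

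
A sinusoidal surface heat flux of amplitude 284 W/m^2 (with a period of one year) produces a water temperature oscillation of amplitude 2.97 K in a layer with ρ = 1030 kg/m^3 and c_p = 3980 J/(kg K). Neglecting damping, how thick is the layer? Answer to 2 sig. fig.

ω = 2π / 3.15×10^7 s = 1.99×10^-7 s⁻¹.
Required C = F₀ / (A ω) = 284 / (2.97 × 1.99×10^-7) = 4.80×10^8 J/(m²·K).
D = C / (ρ c_p) = 4.80×10^8 / (1030 × 3980) = 117 m.

120 m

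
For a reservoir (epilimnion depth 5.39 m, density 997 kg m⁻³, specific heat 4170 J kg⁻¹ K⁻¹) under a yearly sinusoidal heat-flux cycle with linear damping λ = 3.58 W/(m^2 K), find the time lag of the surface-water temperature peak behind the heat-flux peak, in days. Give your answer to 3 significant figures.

Areal heat capacity C = ρ c_p D = 997 × 4170 × 5.39 = 2.24×10^7 J/(m²·K).
ω = 2π / 3.15×10^7 s = 1.99×10^-7 s⁻¹.
Phase lag φ = arctan(Cω/λ) = arctan(4.46/3.58) = 0.895 rad.
Time lag = φ / ω = 0.895 / 1.99×10^-7 = 4.49×10^6 s = 52.0 days.

52.0 days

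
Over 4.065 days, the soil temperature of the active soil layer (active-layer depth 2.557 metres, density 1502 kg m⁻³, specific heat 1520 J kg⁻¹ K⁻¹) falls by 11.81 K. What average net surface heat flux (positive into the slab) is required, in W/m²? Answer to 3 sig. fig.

Areal heat capacity C = ρ c_p D = 1502 × 1520 × 2.557 = 5.84×10^6 J/(m²·K).
Required heat per unit area: Q = C ΔT = 5.84×10^6 × -11.81 = -6.89×10^7 J/m².
Flux F = Q / Δt = -6.89×10^7 / 3.51×10^5 s = -196 W/m².

-196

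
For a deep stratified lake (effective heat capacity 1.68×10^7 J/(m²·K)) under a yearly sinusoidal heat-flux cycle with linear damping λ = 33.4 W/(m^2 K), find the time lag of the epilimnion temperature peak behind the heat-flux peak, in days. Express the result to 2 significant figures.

Areal heat capacity C = 1.68×10^7 J/(m²·K) (given).
ω = 2π / 3.15×10^7 s = 1.99×10^-7 s⁻¹.
Phase lag φ = arctan(Cω/λ) = arctan(3.35/33.4) = 0.0999 rad.
Time lag = φ / ω = 0.0999 / 1.99×10^-7 = 5.01×10^5 s = 5.80 days.

5.8 days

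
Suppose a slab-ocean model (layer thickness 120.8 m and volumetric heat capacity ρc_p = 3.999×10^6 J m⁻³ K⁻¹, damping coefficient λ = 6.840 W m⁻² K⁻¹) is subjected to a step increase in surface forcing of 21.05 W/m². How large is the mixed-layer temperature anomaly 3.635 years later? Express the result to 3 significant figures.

2.47 K

Areal heat capacity C = ρc_p × D = 3.999×10^6 × 120.8 = 4.83×10^8 J m⁻² K⁻¹.
τ = C / λ = 4.83×10^8 / 6.840 = 7.06×10^7 s.
Equilibrium anomaly ΔT_eq = F / λ = 21.05 / 6.840 = 3.08 K.
t = 3.635 years = 1.15×10^8 s, so t/τ = 1.62.
ΔT(t) = ΔT_eq (1 − e^(−t/τ)) = 3.08 × (1 − e^−1.62) = 2.47 K.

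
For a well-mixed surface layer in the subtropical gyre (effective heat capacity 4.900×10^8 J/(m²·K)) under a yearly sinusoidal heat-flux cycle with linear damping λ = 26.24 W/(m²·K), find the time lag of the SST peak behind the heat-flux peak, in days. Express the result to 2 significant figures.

Areal heat capacity C = 4.900×10^8 J/(m²·K) (given).
ω = 2π / 3.15×10^7 s = 1.99×10^-7 s⁻¹.
Phase lag φ = arctan(Cω/λ) = arctan(97.6/26.24) = 1.31 rad.
Time lag = φ / ω = 1.31 / 1.99×10^-7 = 6.57×10^6 s = 76.0 days.

76 days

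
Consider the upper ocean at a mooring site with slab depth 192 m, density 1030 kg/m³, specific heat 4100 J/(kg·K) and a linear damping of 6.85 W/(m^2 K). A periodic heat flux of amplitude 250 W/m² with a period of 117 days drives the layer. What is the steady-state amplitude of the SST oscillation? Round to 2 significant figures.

0.50 K

Areal heat capacity C = ρ c_p D = 1030 × 4100 × 192 = 8.11×10^8 J/(m²·K).
Angular frequency ω = 2π / T = 2π / 1.01×10^7 s = 6.22×10^-7 s⁻¹.
√((Cω)² + λ²) = √((504)² + 6.85²) = 504 W/(m²·K).
Amplitude A = F₀ / √((Cω)²+λ²) = 250 / 504 = 0.496 K.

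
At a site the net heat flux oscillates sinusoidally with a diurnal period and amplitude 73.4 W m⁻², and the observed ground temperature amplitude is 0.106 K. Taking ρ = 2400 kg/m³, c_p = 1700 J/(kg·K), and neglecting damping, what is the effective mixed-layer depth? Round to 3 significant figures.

ω = 2π / 86400 s = 7.27×10^-5 s⁻¹.
Required C = F₀ / (A ω) = 73.4 / (0.106 × 7.27×10^-5) = 9.52×10^6 J/(m²·K).
D = C / (ρ c_p) = 9.52×10^6 / (2400 × 1700) = 2.33 m.

2.33 m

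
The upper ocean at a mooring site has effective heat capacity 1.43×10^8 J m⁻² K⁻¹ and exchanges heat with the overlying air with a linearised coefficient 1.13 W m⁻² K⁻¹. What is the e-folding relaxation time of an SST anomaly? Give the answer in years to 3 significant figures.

4.01 years

Areal heat capacity C = 1.43×10^8 J m⁻² K⁻¹ (given).
Relaxation time τ = C / λ = 1.43×10^8 / 1.13 = 1.27×10^8 s.
In years: 1.27×10^8 s / (3.156×10^7 s/year) = 4.01 years.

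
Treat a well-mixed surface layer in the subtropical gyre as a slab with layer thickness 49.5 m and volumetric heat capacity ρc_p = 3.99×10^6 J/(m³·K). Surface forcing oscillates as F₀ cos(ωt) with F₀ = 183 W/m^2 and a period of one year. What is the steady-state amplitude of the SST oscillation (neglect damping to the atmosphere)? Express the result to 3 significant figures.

4.65 K

Areal heat capacity C = ρc_p × D = 3.99×10^6 × 49.5 = 1.98×10^8 J m⁻² K⁻¹.
Angular frequency ω = 2π / T = 2π / 3.15×10^7 s = 1.99×10^-7 s⁻¹.
Cω = 1.98×10^8 × 1.99×10^-7 = 39.4 W/(m²·K).
Amplitude A = F₀ / (Cω) = 183 / 39.4 = 4.65 K.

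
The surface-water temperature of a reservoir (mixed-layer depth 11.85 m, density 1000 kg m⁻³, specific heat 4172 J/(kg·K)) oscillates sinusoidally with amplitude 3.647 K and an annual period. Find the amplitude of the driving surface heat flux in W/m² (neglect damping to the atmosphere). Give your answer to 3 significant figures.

35.9

Areal heat capacity C = ρ c_p D = 1000 × 4172 × 11.85 = 4.94×10^7 J m⁻² K⁻¹.
ω = 2π / 3.15×10^7 s = 1.99×10^-7 s⁻¹.
Cω = 4.94×10^7 × 1.99×10^-7 = 9.85 W/(m²·K).
F₀ = A × Cω = 3.647 × 9.85 = 35.9 W/m².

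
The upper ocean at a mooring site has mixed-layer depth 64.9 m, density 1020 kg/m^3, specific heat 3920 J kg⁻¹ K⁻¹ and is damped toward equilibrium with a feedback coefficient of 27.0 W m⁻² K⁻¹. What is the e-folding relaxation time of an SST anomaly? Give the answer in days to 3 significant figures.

111 days

Areal heat capacity C = ρ c_p D = 1020 × 3920 × 64.9 = 2.59×10^8 J m⁻² K⁻¹.
Relaxation time τ = C / λ = 2.59×10^8 / 27.0 = 9.61×10^6 s.
In days: 9.61×10^6 s / (86400 s/day) = 111 days.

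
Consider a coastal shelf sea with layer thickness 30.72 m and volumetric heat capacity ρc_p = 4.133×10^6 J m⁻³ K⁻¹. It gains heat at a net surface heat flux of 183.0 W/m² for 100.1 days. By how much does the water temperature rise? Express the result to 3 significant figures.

Areal heat capacity C = ρc_p × D = 4.133×10^6 × 30.72 = 1.27×10^8 J/(m^2 K).
Net heat input Q = F Δt = 183.0 × (100.1 days × 86400 s/day) = 1.58×10^9 J/m².
ΔT = Q / C = 1.58×10^9 / 1.27×10^8 = 12.5 K.

12.5 K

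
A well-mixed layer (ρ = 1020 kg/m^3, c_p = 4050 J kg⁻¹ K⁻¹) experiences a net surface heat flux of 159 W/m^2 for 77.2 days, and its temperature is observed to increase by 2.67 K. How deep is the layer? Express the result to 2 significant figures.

96 m

Heat input Q = F Δt = 159 × 6.67×10^6 s = 1.06×10^9 J/m².
Required areal heat capacity C = Q / ΔT = 3.97×10^8 J/(m²·K).
Depth D = C / (ρ c_p) = 3.97×10^8 / (1020 × 4050) = 96.2 m.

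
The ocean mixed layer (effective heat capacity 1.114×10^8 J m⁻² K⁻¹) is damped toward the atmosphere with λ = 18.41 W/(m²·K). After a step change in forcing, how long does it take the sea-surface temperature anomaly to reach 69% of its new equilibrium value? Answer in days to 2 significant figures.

82 days

Areal heat capacity C = 1.114×10^8 J m⁻² K⁻¹ (given).
τ = C / λ = 1.11×10^8 / 18.41 = 6.05×10^6 s.
Fraction reached: 1 − e^(−t/τ) = 0.69 ⇒ t = −τ ln(1 − 0.69) = τ × 1.17.
t = 7.09×10^6 s = 82.0 days.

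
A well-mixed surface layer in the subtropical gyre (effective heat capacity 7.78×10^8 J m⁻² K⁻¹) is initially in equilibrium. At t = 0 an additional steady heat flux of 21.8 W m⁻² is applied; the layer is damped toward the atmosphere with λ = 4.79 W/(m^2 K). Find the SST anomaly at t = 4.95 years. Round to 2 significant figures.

Areal heat capacity C = 7.78×10^8 J m⁻² K⁻¹ (given).
τ = C / λ = 7.78×10^8 / 4.79 = 1.62×10^8 s.
Equilibrium anomaly ΔT_eq = F / λ = 21.8 / 4.79 = 4.55 K.
t = 4.95 years = 1.56×10^8 s, so t/τ = 0.962.
ΔT(t) = ΔT_eq (1 − e^(−t/τ)) = 4.55 × (1 − e^−0.962) = 2.81 K.

2.8 K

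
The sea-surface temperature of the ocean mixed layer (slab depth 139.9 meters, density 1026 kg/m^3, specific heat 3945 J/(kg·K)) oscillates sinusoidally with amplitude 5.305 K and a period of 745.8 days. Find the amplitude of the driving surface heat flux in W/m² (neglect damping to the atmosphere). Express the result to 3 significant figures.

Areal heat capacity C = ρ c_p D = 1026 × 3945 × 139.9 = 5.66×10^8 J/(m²·K).
ω = 2π / 6.44×10^7 s = 9.75×10^-8 s⁻¹.
Cω = 5.66×10^8 × 9.75×10^-8 = 55.2 W/(m²·K).
F₀ = A × Cω = 5.305 × 55.2 = 293 W/m².

293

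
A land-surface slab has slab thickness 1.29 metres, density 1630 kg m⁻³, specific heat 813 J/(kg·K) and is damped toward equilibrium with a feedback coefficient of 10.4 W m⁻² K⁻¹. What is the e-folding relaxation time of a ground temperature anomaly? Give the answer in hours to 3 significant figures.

45.7 hours

Areal heat capacity C = ρ c_p D = 1630 × 813 × 1.29 = 1.71×10^6 J/(m^2 K).
Relaxation time τ = C / λ = 1.71×10^6 / 10.4 = 1.64×10^5 s.
In hours: 1.64×10^5 s / (3600 s/hour) = 45.7 hours.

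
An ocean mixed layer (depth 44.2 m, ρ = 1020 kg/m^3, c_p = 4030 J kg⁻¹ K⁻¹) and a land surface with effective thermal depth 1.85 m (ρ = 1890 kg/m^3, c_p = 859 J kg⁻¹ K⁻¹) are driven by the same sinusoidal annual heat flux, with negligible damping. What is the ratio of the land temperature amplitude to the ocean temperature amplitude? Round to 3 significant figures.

60.5

C_ocean = 1020 × 4030 × 44.2 = 1.82×10^8 J/(m²·K).
C_land = 1890 × 859 × 1.85 = 3.00×10^6 J/(m²·K).
Undamped amplitude ∝ 1/C, so A_land/A_ocean = C_ocean/C_land = 60.5.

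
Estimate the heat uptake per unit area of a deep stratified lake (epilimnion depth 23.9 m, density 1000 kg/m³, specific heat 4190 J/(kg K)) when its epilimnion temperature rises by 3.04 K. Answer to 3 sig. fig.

3.04×10^8

Areal heat capacity C = ρ c_p D = 1000 × 4190 × 23.9 = 1.00×10^8 J/(m²·K).
ΔQ = C ΔT = 1.00×10^8 × 3.04 = 3.04×10^8 J/m².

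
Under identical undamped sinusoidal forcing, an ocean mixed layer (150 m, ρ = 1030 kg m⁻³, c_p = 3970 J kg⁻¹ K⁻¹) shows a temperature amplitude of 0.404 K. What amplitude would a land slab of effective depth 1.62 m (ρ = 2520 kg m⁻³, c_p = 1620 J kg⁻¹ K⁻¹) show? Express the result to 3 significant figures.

C_ocean = 6.13×10^8 J/(m²·K); C_land = 6.61×10^6 J/(m²·K).
A ∝ 1/C ⇒ A_land = A_ocean × C_ocean/C_land = 0.404 × 92.7 = 37.5 K.

37.5 K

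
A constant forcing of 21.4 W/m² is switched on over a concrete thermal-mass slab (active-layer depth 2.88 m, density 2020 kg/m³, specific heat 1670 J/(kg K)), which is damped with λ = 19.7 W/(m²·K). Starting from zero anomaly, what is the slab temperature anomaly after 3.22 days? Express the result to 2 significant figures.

Areal heat capacity C = ρ c_p D = 2020 × 1670 × 2.88 = 9.72×10^6 J/(m²·K).
τ = C / λ = 9.72×10^6 / 19.7 = 4.93×10^5 s.
Equilibrium anomaly ΔT_eq = F / λ = 21.4 / 19.7 = 1.09 K.
t = 3.22 days = 2.78×10^5 s, so t/τ = 0.564.
ΔT(t) = ΔT_eq (1 − e^(−t/τ)) = 1.09 × (1 − e^−0.564) = 0.468 K.

0.47 K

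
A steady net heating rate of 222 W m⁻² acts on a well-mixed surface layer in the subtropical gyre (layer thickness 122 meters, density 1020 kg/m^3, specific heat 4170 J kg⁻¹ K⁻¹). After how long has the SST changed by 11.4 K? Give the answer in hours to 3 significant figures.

Areal heat capacity C = ρ c_p D = 1020 × 4170 × 122 = 5.19×10^8 J/(m^2 K).
Time required: Δt = C ΔT / F = 5.19×10^8 × 11.4 / 222 = 2.66×10^7 s.
In hours: 2.66×10^7 s / (3600 s/hour) = 7400 hours.

7400 hours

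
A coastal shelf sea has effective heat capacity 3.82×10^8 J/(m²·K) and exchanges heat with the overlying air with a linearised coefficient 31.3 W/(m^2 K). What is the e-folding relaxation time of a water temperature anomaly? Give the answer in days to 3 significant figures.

Areal heat capacity C = 3.82×10^8 J/(m²·K) (given).
Relaxation time τ = C / λ = 3.82×10^8 / 31.3 = 1.22×10^7 s.
In days: 1.22×10^7 s / (86400 s/day) = 141 days.

141 days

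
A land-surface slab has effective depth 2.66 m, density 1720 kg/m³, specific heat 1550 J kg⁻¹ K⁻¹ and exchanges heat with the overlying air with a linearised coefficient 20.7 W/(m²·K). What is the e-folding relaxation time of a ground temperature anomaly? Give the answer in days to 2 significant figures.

Areal heat capacity C = ρ c_p D = 1720 × 1550 × 2.66 = 7.09×10^6 J/(m^2 K).
Relaxation time τ = C / λ = 7.09×10^6 / 20.7 = 3.43×10^5 s.
In days: 3.43×10^5 s / (86400 s/day) = 3.97 days.

4.0 days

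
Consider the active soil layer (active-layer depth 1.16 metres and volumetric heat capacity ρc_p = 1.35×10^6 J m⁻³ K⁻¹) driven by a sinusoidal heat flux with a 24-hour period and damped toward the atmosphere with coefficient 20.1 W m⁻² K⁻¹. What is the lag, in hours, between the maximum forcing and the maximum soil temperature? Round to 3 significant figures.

Areal heat capacity C = ρc_p × D = 1.35×10^6 × 1.16 = 1.57×10^6 J/(m²·K).
ω = 2π / 86400 s = 7.27×10^-5 s⁻¹.
Phase lag φ = arctan(Cω/λ) = arctan(114/20.1) = 1.40 rad.
Time lag = φ / ω = 1.40 / 7.27×10^-5 = 19200 s = 5.33 hours.

5.33 hours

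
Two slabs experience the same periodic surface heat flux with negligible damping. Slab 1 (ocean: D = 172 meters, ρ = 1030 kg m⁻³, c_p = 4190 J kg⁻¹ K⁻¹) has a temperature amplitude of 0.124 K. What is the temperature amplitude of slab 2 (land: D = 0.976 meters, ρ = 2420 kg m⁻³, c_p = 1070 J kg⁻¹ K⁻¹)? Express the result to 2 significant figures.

C_ocean = 7.42×10^8 J/(m²·K); C_land = 2.53×10^6 J/(m²·K).
A ∝ 1/C ⇒ A_land = A_ocean × C_ocean/C_land = 0.124 × 294 = 36.4 K.

36 K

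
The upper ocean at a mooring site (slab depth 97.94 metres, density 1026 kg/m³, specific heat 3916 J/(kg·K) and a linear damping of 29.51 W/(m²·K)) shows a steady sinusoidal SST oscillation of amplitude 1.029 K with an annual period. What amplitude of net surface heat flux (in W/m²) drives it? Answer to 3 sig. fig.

Areal heat capacity C = ρ c_p D = 1026 × 3916 × 97.94 = 3.94×10^8 J/(m^2 K).
ω = 2π / 3.15×10^7 s = 1.99×10^-7 s⁻¹.
√((Cω)² + λ²) = √((78.4)² + 29.51²) = 83.8 W/(m²·K).
F₀ = A × √((Cω)²+λ²) = 1.029 × 83.8 = 86.2 W/m².

86.2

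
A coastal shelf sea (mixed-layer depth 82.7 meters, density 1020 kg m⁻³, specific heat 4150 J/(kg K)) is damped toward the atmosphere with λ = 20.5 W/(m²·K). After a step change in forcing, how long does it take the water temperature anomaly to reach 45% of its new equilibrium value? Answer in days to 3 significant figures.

118 days

Areal heat capacity C = ρ c_p D = 1020 × 4150 × 82.7 = 3.50×10^8 J/(m²·K).
τ = C / λ = 3.50×10^8 / 20.5 = 1.71×10^7 s.
Fraction reached: 1 − e^(−t/τ) = 0.45 ⇒ t = −τ ln(1 − 0.45) = τ × 0.598.
t = 1.02×10^7 s = 118 days.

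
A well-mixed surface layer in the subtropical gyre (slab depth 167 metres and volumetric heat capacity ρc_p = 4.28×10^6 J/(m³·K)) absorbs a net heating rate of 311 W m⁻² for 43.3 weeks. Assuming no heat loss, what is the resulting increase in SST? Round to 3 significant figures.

Areal heat capacity C = ρc_p × D = 4.28×10^6 × 167 = 7.15×10^8 J m⁻² K⁻¹.
Net heat input Q = F Δt = 311 × (43.3 weeks × 6.048×10^5 s/week) = 8.14×10^9 J/m².
ΔT = Q / C = 8.14×10^9 / 7.15×10^8 = 11.4 K.

11.4 K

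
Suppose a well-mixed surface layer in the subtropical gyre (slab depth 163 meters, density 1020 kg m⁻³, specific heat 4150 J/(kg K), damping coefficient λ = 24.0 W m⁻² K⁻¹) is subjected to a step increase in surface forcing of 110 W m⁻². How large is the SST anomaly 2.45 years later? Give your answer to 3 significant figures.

Areal heat capacity C = ρ c_p D = 1020 × 4150 × 163 = 6.90×10^8 J/(m^2 K).
τ = C / λ = 6.90×10^8 / 24.0 = 2.87×10^7 s.
Equilibrium anomaly ΔT_eq = F / λ = 110 / 24.0 = 4.58 K.
t = 2.45 years = 7.73×10^7 s, so t/τ = 2.69.
ΔT(t) = ΔT_eq (1 − e^(−t/τ)) = 4.58 × (1 − e^−2.69) = 4.27 K.

4.27 K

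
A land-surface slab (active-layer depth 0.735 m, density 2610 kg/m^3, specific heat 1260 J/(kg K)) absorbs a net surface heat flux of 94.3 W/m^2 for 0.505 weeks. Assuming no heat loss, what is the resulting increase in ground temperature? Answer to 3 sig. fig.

Areal heat capacity C = ρ c_p D = 2610 × 1260 × 0.735 = 2.42×10^6 J/(m²·K).
Net heat input Q = F Δt = 94.3 × (0.505 weeks × 6.048×10^5 s/week) = 2.88×10^7 J/m².
ΔT = Q / C = 2.88×10^7 / 2.42×10^6 = 11.9 K.

11.9 K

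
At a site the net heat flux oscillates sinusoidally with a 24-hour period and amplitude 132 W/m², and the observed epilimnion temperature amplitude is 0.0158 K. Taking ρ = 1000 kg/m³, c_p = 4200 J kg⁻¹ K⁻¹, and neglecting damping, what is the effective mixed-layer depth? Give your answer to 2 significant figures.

27 m

ω = 2π / 86400 s = 7.27×10^-5 s⁻¹.
Required C = F₀ / (A ω) = 132 / (0.0158 × 7.27×10^-5) = 1.15×10^8 J/(m²·K).
D = C / (ρ c_p) = 1.15×10^8 / (1000 × 4200) = 27.4 m.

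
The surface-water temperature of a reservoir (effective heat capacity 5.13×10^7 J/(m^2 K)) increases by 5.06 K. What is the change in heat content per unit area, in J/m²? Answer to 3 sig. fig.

Areal heat capacity C = 5.13×10^7 J/(m^2 K) (given).
ΔQ = C ΔT = 5.13×10^7 × 5.06 = 2.60×10^8 J/m².

2.60×10^8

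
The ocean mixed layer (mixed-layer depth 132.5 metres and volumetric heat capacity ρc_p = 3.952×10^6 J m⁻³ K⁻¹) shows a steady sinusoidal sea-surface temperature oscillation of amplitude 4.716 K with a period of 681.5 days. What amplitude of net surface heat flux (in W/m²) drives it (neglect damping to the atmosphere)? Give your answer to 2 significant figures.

Areal heat capacity C = ρc_p × D = 3.952×10^6 × 132.5 = 5.24×10^8 J/(m^2 K).
ω = 2π / 5.89×10^7 s = 1.07×10^-7 s⁻¹.
Cω = 5.24×10^8 × 1.07×10^-7 = 55.9 W/(m²·K).
F₀ = A × Cω = 4.716 × 55.9 = 264 W/m².

260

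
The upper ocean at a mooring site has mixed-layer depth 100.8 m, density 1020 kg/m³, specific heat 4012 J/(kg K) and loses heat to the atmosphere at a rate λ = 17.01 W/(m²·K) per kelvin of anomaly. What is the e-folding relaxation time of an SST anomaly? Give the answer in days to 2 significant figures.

280 days

Areal heat capacity C = ρ c_p D = 1020 × 4012 × 100.8 = 4.12×10^8 J/(m²·K).
Relaxation time τ = C / λ = 4.12×10^8 / 17.01 = 2.43×10^7 s.
In days: 2.43×10^7 s / (86400 s/day) = 281 days.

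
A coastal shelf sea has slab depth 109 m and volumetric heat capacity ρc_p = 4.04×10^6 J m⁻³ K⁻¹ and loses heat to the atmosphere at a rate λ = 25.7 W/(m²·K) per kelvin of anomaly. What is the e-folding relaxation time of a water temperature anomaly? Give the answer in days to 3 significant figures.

Areal heat capacity C = ρc_p × D = 4.04×10^6 × 109 = 4.40×10^8 J/(m²·K).
Relaxation time τ = C / λ = 4.40×10^8 / 25.7 = 1.71×10^7 s.
In days: 1.71×10^7 s / (86400 s/day) = 198 days.

198 days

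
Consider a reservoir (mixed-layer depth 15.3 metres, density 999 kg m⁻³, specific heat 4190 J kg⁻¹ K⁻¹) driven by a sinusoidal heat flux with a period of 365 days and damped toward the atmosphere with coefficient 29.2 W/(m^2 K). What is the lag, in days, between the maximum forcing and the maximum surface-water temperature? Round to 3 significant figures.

23.9 days

Areal heat capacity C = ρ c_p D = 999 × 4190 × 15.3 = 6.40×10^7 J/(m²·K).
ω = 2π / 3.15×10^7 s = 1.99×10^-7 s⁻¹.
Phase lag φ = arctan(Cω/λ) = arctan(12.8/29.2) = 0.412 rad.
Time lag = φ / ω = 0.412 / 1.99×10^-7 = 2.07×10^6 s = 23.9 days.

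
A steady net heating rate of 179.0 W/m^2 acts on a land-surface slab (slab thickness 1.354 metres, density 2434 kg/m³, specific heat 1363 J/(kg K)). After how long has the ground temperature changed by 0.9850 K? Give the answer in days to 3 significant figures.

Areal heat capacity C = ρ c_p D = 2434 × 1363 × 1.354 = 4.49×10^6 J m⁻² K⁻¹.
Time required: Δt = C ΔT / F = 4.49×10^6 × 0.9850 / 179.0 = 24700 s.
In days: 24700 s / (86400 s/day) = 0.286 days.

0.286 days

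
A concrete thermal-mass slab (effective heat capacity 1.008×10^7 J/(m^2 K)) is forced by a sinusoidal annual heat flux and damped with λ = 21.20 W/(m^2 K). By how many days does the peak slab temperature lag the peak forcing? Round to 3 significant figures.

5.49 days

Areal heat capacity C = 1.008×10^7 J/(m^2 K) (given).
ω = 2π / 3.15×10^7 s = 1.99×10^-7 s⁻¹.
Phase lag φ = arctan(Cω/λ) = arctan(2.01/21.20) = 0.0945 rad.
Time lag = φ / ω = 0.0945 / 1.99×10^-7 = 4.74×10^5 s = 5.49 days.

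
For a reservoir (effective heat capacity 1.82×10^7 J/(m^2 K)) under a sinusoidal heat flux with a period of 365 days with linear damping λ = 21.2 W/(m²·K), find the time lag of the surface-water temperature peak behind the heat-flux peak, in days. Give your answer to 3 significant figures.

Areal heat capacity C = 1.82×10^7 J/(m^2 K) (given).
ω = 2π / 3.15×10^7 s = 1.99×10^-7 s⁻¹.
Phase lag φ = arctan(Cω/λ) = arctan(3.63/21.2) = 0.169 rad.
Time lag = φ / ω = 0.169 / 1.99×10^-7 = 8.50×10^5 s = 9.84 days.

9.84 days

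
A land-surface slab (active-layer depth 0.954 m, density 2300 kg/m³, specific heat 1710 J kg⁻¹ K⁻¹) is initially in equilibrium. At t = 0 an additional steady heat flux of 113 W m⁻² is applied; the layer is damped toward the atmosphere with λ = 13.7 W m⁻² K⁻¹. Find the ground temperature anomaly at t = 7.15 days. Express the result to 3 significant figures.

7.38 K

Areal heat capacity C = ρ c_p D = 2300 × 1710 × 0.954 = 3.75×10^6 J/(m²·K).
τ = C / λ = 3.75×10^6 / 13.7 = 2.74×10^5 s.
Equilibrium anomaly ΔT_eq = F / λ = 113 / 13.7 = 8.25 K.
t = 7.15 days = 6.18×10^5 s, so t/τ = 2.26.
ΔT(t) = ΔT_eq (1 − e^(−t/τ)) = 8.25 × (1 − e^−2.26) = 7.38 K.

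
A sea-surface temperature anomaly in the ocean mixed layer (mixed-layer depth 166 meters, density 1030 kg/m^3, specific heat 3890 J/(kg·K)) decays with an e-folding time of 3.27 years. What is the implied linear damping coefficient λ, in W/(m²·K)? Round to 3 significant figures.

6.45

Areal heat capacity C = ρ c_p D = 1030 × 3890 × 166 = 6.65×10^8 J/(m^2 K).
τ = 3.27 years = 1.03×10^8 s.
λ = C / τ = 6.65×10^8 / 1.03×10^8 = 6.45 W/(m²·K).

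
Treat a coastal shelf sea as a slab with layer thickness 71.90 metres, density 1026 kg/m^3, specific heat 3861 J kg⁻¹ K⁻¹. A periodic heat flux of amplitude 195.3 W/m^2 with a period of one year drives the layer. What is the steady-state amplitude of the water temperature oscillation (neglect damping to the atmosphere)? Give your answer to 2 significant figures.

Areal heat capacity C = ρ c_p D = 1026 × 3861 × 71.90 = 2.85×10^8 J/(m^2 K).
Angular frequency ω = 2π / T = 2π / 3.15×10^7 s = 1.99×10^-7 s⁻¹.
Cω = 2.85×10^8 × 1.99×10^-7 = 56.7 W/(m²·K).
Amplitude A = F₀ / (Cω) = 195.3 / 56.7 = 3.44 K.

3.4 K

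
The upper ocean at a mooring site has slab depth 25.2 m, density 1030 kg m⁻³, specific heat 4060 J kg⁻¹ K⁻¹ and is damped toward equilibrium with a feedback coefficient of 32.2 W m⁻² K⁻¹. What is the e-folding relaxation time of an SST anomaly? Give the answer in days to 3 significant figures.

37.9 days

Areal heat capacity C = ρ c_p D = 1030 × 4060 × 25.2 = 1.05×10^8 J/(m²·K).
Relaxation time τ = C / λ = 1.05×10^8 / 32.2 = 3.27×10^6 s.
In days: 3.27×10^6 s / (86400 s/day) = 37.9 days.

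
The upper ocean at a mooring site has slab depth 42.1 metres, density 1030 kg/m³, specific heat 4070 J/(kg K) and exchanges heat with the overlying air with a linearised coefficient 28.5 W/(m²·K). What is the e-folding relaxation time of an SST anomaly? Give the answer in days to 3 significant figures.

Areal heat capacity C = ρ c_p D = 1030 × 4070 × 42.1 = 1.76×10^8 J/(m^2 K).
Relaxation time τ = C / λ = 1.76×10^8 / 28.5 = 6.19×10^6 s.
In days: 6.19×10^6 s / (86400 s/day) = 71.7 days.

71.7 days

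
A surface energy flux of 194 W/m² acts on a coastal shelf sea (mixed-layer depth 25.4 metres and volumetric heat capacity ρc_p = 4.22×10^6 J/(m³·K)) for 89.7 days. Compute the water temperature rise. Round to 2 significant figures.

14 K

Areal heat capacity C = ρc_p × D = 4.22×10^6 × 25.4 = 1.07×10^8 J/(m^2 K).
Net heat input Q = F Δt = 194 × (89.7 days × 86400 s/day) = 1.50×10^9 J/m².
ΔT = Q / C = 1.50×10^9 / 1.07×10^8 = 14.0 K.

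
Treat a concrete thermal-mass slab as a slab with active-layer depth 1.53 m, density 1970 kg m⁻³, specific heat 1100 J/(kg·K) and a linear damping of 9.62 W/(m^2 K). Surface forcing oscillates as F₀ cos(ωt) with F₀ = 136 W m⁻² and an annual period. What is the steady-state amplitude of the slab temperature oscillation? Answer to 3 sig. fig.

Areal heat capacity C = ρ c_p D = 1970 × 1100 × 1.53 = 3.32×10^6 J m⁻² K⁻¹.
Angular frequency ω = 2π / T = 2π / 3.15×10^7 s = 1.99×10^-7 s⁻¹.
√((Cω)² + λ²) = √((0.661)² + 9.62²) = 9.64 W/(m²·K).
Amplitude A = F₀ / √((Cω)²+λ²) = 136 / 9.64 = 14.1 K.

14.1 K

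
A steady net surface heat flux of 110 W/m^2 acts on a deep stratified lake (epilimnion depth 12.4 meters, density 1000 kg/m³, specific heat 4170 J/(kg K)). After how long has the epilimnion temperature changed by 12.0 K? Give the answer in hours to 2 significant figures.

1600 hours

Areal heat capacity C = ρ c_p D = 1000 × 4170 × 12.4 = 5.17×10^7 J m⁻² K⁻¹.
Time required: Δt = C ΔT / F = 5.17×10^7 × 12.0 / 110 = 5.64×10^6 s.
In hours: 5.64×10^6 s / (3600 s/hour) = 1570 hours.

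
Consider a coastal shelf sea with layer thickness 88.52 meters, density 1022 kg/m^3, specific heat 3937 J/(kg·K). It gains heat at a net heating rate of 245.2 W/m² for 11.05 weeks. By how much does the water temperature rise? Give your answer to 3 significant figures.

4.60 K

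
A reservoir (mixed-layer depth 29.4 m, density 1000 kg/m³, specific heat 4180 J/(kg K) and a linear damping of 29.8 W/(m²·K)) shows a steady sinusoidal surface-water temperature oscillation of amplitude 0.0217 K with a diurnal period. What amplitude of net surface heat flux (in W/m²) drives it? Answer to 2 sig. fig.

Areal heat capacity C = ρ c_p D = 1000 × 4180 × 29.4 = 1.23×10^8 J/(m²·K).
ω = 2π / 86400 s = 7.27×10^-5 s⁻¹.
√((Cω)² + λ²) = √((8940)² + 29.8²) = 8940 W/(m²·K).
F₀ = A × √((Cω)²+λ²) = 0.0217 × 8940 = 194 W/m².

190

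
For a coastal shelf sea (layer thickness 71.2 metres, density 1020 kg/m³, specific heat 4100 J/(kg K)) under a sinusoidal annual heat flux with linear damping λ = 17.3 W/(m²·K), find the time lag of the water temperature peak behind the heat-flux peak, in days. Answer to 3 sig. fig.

Areal heat capacity C = ρ c_p D = 1020 × 4100 × 71.2 = 2.98×10^8 J m⁻² K⁻¹.
ω = 2π / 3.15×10^7 s = 1.99×10^-7 s⁻¹.
Phase lag φ = arctan(Cω/λ) = arctan(59.3/17.3) = 1.29 rad.
Time lag = φ / ω = 1.29 / 1.99×10^-7 = 6.46×10^6 s = 74.8 days.

74.8 days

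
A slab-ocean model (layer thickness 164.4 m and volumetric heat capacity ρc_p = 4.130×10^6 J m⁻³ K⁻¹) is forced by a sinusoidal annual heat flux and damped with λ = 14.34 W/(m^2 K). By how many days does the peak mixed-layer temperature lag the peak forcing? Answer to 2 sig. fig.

85 days

Areal heat capacity C = ρc_p × D = 4.130×10^6 × 164.4 = 6.79×10^8 J/(m^2 K).
ω = 2π / 3.15×10^7 s = 1.99×10^-7 s⁻¹.
Phase lag φ = arctan(Cω/λ) = arctan(135/14.34) = 1.47 rad.
Time lag = φ / ω = 1.47 / 1.99×10^-7 = 7.35×10^6 s = 85.1 days.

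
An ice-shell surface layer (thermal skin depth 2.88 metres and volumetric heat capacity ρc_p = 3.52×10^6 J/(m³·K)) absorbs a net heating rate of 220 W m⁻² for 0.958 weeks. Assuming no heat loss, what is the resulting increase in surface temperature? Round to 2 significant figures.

13 K

Areal heat capacity C = ρc_p × D = 3.52×10^6 × 2.88 = 1.01×10^7 J/(m²·K).
Net heat input Q = F Δt = 220 × (0.958 weeks × 6.048×10^5 s/week) = 1.27×10^8 J/m².
ΔT = Q / C = 1.27×10^8 / 1.01×10^7 = 12.6 K.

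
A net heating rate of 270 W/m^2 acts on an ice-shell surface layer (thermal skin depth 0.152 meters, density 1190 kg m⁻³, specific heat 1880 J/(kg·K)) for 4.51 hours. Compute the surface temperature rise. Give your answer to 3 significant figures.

12.9 K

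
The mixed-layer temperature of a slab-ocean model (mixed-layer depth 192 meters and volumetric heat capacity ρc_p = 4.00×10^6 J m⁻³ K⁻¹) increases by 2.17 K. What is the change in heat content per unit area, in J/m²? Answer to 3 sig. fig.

Areal heat capacity C = ρc_p × D = 4.00×10^6 × 192 = 7.68×10^8 J/(m^2 K).
ΔQ = C ΔT = 7.68×10^8 × 2.17 = 1.67×10^9 J/m².

1.67×10^9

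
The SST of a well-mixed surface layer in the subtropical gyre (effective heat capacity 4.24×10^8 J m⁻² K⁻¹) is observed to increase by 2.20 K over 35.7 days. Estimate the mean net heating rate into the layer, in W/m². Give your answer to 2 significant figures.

300

Areal heat capacity C = 4.24×10^8 J m⁻² K⁻¹ (given).
Required heat per unit area: Q = C ΔT = 4.24×10^8 × 2.20 = 9.33×10^8 J/m².
Flux F = Q / Δt = 9.33×10^8 / 3.08×10^6 s = 302 W/m².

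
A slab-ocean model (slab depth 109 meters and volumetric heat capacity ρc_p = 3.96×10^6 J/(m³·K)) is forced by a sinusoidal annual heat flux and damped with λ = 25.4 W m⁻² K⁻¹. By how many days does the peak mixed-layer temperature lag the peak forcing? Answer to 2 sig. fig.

Areal heat capacity C = ρc_p × D = 3.96×10^6 × 109 = 4.32×10^8 J m⁻² K⁻¹.
ω = 2π / 3.15×10^7 s = 1.99×10^-7 s⁻¹.
Phase lag φ = arctan(Cω/λ) = arctan(86.0/25.4) = 1.28 rad.
Time lag = φ / ω = 1.28 / 1.99×10^-7 = 6.44×10^6 s = 74.6 days.

75 days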